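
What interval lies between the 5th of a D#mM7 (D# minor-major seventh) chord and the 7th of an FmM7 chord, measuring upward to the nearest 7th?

The 5th of D#mM7 (D# minor-major seventh) is A#; the 7th of FmM7 is E.
A# up to E is 6 semitones, a half step narrower than a perfect fifth, so the interval is diminished.

diminished 5th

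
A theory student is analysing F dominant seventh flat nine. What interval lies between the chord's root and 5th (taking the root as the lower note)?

The chord tones of F7b9 are F A C Eb Gb.
The root is F and the 5th is C.
F up to C spans 5 letter names and 7 semitones — a perfect fifth.

perfect 5th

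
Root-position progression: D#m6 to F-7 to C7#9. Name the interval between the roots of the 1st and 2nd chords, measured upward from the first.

The roots are D# and F.
3 letter names make it a third; at 2 semitones (a whole step narrower than major) the quality is diminished.

d3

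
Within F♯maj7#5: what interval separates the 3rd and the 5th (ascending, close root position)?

F♯+maj7: F♯-A♯-C𝄪-E♯.
The 3rd is A♯ and the 5th is C𝄪.
A♯ up to C𝄪 spans 3 letter names and 4 semitones — a major third.

M3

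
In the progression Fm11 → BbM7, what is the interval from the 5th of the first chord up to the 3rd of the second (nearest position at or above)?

major second

The 5th of Fm11 is C; the 3rd of BbM7 is D.
C up to D spans 2 letter names and 2 semitones — a major second.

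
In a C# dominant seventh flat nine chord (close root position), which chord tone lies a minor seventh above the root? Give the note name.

Spelling the chord: C#, E#, G#, B, D.
The root is C#. A minor seventh above C# is B.
B is the chord's 7th.

B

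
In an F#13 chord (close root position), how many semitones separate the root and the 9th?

F# dominant thirteenth is spelled F# A# C# E G# D#.
F# to G# is a major ninth: 14 semitones.

14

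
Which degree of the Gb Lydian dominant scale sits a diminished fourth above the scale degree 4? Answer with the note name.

The scale is Gb Ab Bb C Db Eb Fb.
The scale degree 4 is C; a diminished fourth above that is Fb — scale degree 7.

Fb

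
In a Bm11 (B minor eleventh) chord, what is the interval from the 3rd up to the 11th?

major ninth

Bm11 is spelled B-D-F♯-A-C♯-E.
The 3rd is D and the 11th is E.
Counting 9 letters and 14 half steps from D gives a major ninth.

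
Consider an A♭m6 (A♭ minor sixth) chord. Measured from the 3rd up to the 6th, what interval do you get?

A♭m6 (A♭ minor sixth): A♭-C♭-E♭-F.
That puts C♭ below F.
4 letter names make it a fourth; at 6 semitones (a half step wider than perfect) the quality is augmented.

augmented fourth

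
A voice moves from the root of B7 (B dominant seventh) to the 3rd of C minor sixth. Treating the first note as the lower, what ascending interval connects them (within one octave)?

diminished fourth

The root of B7 (B dominant seventh) is B; the 3rd of C minor sixth is Eb.
B up to Eb is 4 semitones, a half step narrower than a perfect fourth, so the interval is diminished.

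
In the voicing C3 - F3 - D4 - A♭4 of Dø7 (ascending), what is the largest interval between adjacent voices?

major sixth

Adjacent intervals: C3→F3 = perfect fourth; F3→D4 = major sixth; D4→A♭4 = diminished fifth.
The largest is F3 to D4, a major sixth (9 semitones).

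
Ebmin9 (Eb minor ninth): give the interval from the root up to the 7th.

Ebm9 is spelled Eb Gb Bb Db F.
Root = Eb; 7th = Db.
7 letter names make it a seventh; at 10 semitones (a half step narrower than major) the quality is minor.

minor 7th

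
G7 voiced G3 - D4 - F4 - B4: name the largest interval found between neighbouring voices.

perfect 5th

Adjacent intervals: G3→D4 = perfect fifth; D4→F4 = minor third; F4→B4 = augmented fourth.
The largest is G3 to D4, a perfect fifth (7 semitones).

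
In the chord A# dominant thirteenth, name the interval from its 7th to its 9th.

M3

The chord tones of A# dominant thirteenth are A# C## E# G# B# F##.
So we need the interval from G# up to B#.
G# up to B# spans 3 letter names and 4 semitones — a major third.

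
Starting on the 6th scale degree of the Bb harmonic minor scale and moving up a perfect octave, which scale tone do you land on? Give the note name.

Gb

The scale is Bb C Db Eb F Gb A.
The 6th scale degree is Gb; a perfect octave above that is Gb — scale degree 6.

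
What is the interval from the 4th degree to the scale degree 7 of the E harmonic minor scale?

E harmonic minor: E F♯ G A B C D♯.
The 4th degree is A and the 7th degree is D♯.
A up to D♯ is 6 semitones, a half step wider than a perfect fourth, so the interval is augmented.

A4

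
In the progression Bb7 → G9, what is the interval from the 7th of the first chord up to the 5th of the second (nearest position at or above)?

The 7th of Bb7 is Ab; the 5th of G9 is D.
Ab up to D is 6 semitones, a half step wider than a perfect fourth, so the interval is augmented.

augmented fourth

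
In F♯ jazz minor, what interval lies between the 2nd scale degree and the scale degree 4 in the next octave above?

minor tenth

Spelling F♯ jazz minor: F♯ G♯ A B C♯ D♯ E♯.
So we need the interval from G♯ up to B.
From G♯ to B: 15 semitones over a tenth = minor.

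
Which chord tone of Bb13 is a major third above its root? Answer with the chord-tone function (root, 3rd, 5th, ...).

3rd

Bb13 (Bb dominant thirteenth) is spelled Bb–D–F–Ab–C–G.
The root is Bb. A major third above Bb is D.
D is the chord's 3rd.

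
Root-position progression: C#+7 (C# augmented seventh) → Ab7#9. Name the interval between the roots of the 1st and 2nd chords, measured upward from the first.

The roots are C# and Ab.
6 letter names make it a sixth; at 7 semitones (a whole step narrower than major) the quality is diminished.

d6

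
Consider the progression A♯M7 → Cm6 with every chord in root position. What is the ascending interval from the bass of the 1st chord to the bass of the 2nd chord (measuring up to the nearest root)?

diminished third

The roots are A♯ and C.
3 letter names make it a third; at 2 semitones (a whole step narrower than major) the quality is diminished.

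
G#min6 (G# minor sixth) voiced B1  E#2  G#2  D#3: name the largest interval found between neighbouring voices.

Adjacent intervals: B1→E#2 = augmented fourth; E#2→G#2 = minor third; G#2→D#3 = perfect fifth.
The largest is G#2 to D#3, a perfect fifth (7 semitones).

perfect fifth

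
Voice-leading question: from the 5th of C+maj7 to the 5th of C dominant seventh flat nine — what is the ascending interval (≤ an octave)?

diminished octave

C+maj7 has G# as its 5th, and C dominant seventh flat nine has G as its 5th.
8 letter names make it an octave; at 11 semitones (a half step narrower than perfect) the quality is diminished.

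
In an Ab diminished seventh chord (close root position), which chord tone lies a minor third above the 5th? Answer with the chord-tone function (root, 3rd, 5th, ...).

7th

Spelling the chord: Ab–Cb–Ebb–Gbb.
The 5th is Ebb. A minor third above Ebb is Gbb.
Gbb is the chord's 7th.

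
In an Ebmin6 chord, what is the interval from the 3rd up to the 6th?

augmented fourth

Ebm6 is spelled Eb Gb Bb C.
3rd = Gb; 6th = C.
4 letter names make it a fourth; at 6 semitones (a half step wider than perfect) the quality is augmented.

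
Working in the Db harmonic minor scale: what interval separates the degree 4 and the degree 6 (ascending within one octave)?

Db harmonic minor: Db Eb Fb Gb Ab Bbb C.
The degree 4 is Gb and the 6th scale degree is Bbb.
Gb up to Bbb is 3 semitones, a half step narrower than a major third, so the interval is minor.

minor third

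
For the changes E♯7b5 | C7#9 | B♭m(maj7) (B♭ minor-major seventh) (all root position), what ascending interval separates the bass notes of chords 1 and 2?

The roots are E♯ and C.
E♯ up to C is 7 semitones, a whole step narrower than a major sixth, so the interval is diminished.

diminished sixth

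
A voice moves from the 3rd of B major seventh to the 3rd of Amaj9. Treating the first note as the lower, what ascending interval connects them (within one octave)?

minor seventh

B major seventh has D♯ as its 3rd, and Amaj9 has C♯ as its 3rd.
7 letter names make it a seventh; at 10 semitones (a half step narrower than major) the quality is minor.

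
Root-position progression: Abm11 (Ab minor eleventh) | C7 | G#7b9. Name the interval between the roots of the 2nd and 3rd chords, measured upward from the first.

augmented fifth

The roots are C and G#.
From C to G#: 8 semitones over a fifth = augmented.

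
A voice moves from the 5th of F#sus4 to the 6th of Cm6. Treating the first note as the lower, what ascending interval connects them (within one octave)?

m6

F#sus4 has C# as its 5th, and Cm6 has A as its 6th.
From C# to A: 8 semitones over a sixth = minor.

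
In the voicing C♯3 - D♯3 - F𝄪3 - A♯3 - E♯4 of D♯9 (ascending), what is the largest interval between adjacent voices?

Adjacent intervals: C♯3→D♯3 = major second; D♯3→F𝄪3 = major third; F𝄪3→A♯3 = minor third; A♯3→E♯4 = perfect fifth.
The largest is A♯3 to E♯4, a perfect fifth (7 semitones).

P5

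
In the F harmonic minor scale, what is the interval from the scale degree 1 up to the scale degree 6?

The scale runs F G Ab Bb C Db E.
That puts F below Db.
6 letter names make it a sixth; at 8 semitones (a half step narrower than major) the quality is minor.

minor sixth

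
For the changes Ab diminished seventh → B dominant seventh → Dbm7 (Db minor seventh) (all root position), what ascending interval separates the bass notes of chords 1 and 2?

The roots are Ab and B.
From Ab to B: 3 semitones over a second = augmented.

augmented second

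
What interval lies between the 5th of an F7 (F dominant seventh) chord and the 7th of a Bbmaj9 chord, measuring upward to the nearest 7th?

major sixth

F7 (F dominant seventh) has C as its 5th, and Bbmaj9 has A as its 7th.
C up to A spans 6 letter names and 9 semitones — a major sixth.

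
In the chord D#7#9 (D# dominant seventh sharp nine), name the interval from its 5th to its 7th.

The chord tones of D#7#9 are D#, F##, A#, C#, E##.
The 5th is A# and the 7th is C#.
A# up to C# is 3 semitones, a half step narrower than a major third, so the interval is minor.

minor 3rd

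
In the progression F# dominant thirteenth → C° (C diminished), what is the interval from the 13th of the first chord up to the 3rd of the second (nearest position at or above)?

diminished second

F# dominant thirteenth has D# as its 13th, and C° (C diminished) has Eb as its 3rd.
D# up to Eb is 0 semitones, a whole step narrower than a major second, so the interval is diminished.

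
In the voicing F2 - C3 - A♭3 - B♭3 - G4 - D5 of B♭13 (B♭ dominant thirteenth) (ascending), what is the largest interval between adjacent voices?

Adjacent intervals: F2→C3 = perfect fifth; C3→A♭3 = minor sixth; A♭3→B♭3 = major second; B♭3→G4 = major sixth; G4→D5 = perfect fifth.
The largest is B♭3 to G4, a major sixth (9 semitones).

major sixth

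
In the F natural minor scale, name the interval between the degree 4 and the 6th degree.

minor third

The scale runs F G A♭ B♭ C D♭ E♭.
That puts B♭ below D♭.
B♭ up to D♭ is 3 semitones, a half step narrower than a major third, so the interval is minor.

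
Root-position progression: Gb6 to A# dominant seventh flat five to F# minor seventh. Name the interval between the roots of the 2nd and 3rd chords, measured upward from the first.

The roots are A# and F#.
From A# to F#: 8 semitones over a sixth = minor.

m6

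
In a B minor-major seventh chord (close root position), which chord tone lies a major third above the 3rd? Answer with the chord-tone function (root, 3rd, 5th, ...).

5th

Spelling the chord: B D F♯ A♯.
The 3rd is D. A major third above D is F♯.
F♯ is the chord's 5th.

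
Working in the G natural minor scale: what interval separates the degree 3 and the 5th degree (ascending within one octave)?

Spelling the G natural minor scale: G A Bb C D Eb F.
The degree 3 is Bb and the 5th degree is D.
Counting 3 letters and 4 half steps from Bb gives a major third.

major third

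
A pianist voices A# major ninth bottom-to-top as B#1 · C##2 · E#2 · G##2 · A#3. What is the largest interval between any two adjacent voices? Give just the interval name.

Adjacent intervals: B#1→C##2 = major second; C##2→E#2 = minor third; E#2→G##2 = major third; G##2→A#3 = minor ninth.
The largest is G##2 to A#3, a minor ninth (13 semitones).

minor 9th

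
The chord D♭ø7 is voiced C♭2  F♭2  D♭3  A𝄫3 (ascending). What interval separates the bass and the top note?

minor thirteenth

The outer voices are C♭2 and A𝄫3.
C♭ up to A𝄫 is 20 semitones, a half step narrower than a major thirteenth, so the interval is minor.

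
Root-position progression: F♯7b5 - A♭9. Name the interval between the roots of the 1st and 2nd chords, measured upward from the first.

The roots are F♯ and A♭.
From F♯ to A♭: 2 semitones over a third = diminished.

diminished third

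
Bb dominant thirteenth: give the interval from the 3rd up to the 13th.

Bb13: Bb–D–F–Ab–C–G.
That puts D below G.
From D to G is 17 semitones, exactly the perfect eleventh.

perfect eleventh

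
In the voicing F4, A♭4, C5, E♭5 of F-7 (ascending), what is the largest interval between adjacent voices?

major 3rd

Adjacent intervals: F4→A♭4 = minor third; A♭4→C5 = major third; C5→E♭5 = minor third.
The largest is A♭4 to C5, a major third (4 semitones).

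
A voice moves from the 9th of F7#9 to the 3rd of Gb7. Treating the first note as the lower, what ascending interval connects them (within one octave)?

diminished third

F7#9 has G# as its 9th, and Gb7 has Bb as its 3rd.
G# up to Bb is 2 semitones, a whole step narrower than a major third, so the interval is diminished.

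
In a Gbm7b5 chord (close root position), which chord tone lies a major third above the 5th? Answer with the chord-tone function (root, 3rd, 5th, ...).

Gbø7: Gb-Bbb-Dbb-Fb.
The 5th is Dbb. A major third above Dbb is Fb.
Fb is the chord's 7th.

7th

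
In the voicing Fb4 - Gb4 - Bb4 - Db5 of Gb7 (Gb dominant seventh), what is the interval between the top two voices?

minor third

Those voices are Bb4 and Db5.
Bb up to Db is 3 semitones, a half step narrower than a major third, so the interval is minor.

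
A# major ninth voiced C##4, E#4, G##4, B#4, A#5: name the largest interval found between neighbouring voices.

minor 7th

Adjacent intervals: C##4→E#4 = minor third; E#4→G##4 = major third; G##4→B#4 = minor third; B#4→A#5 = minor seventh.
The largest is B#4 to A#5, a minor seventh (10 semitones).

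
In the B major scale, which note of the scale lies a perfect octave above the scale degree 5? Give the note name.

F#

The scale is B C# D# E F# G# A#.
The scale degree 5 is F#; a perfect octave above that is F# — scale degree 5.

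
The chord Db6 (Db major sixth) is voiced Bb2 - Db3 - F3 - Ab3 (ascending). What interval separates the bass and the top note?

minor seventh

The outer voices are Bb2 and Ab3.
From Bb to Ab: 10 semitones over a seventh = minor.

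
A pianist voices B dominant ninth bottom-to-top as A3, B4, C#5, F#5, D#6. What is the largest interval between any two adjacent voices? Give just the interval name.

Adjacent intervals: A3→B4 = major ninth; B4→C#5 = major second; C#5→F#5 = perfect fourth; F#5→D#6 = major sixth.
The largest is A3 to B4, a major ninth (14 semitones).

major ninth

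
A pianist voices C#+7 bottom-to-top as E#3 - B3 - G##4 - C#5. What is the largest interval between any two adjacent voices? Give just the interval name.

Adjacent intervals: E#3→B3 = diminished fifth; B3→G##4 = augmented sixth; G##4→C#5 = diminished fourth.
The largest is B3 to G##4, an augmented sixth (10 semitones).

augmented 6th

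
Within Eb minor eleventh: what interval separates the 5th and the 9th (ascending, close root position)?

perfect fifth

The chord tones of Ebm11 are Eb, Gb, Bb, Db, F, Ab.
5th = Bb; 9th = F.
Counting 5 letters and 7 half steps from Bb gives a perfect fifth.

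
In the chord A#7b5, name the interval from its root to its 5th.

diminished 5th

A# dominant seventh flat five: A#-C##-E-G#.
Root = A#; 5th = E.
From A# to E: 6 semitones over a fifth = diminished.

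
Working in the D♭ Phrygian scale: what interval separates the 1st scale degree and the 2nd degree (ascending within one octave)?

D♭ phrygian: D♭ E𝄫 F♭ G♭ A♭ B𝄫 C♭.
1st scale degree = D♭; degree 2 = E𝄫.
D♭ up to E𝄫 is 1 semitone, a half step narrower than a major second, so the interval is minor.

m2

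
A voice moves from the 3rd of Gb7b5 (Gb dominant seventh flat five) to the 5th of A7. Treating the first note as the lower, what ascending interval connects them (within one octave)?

Gb7b5 (Gb dominant seventh flat five) has Bb as its 3rd, and A7 has E as its 5th.
4 letter names make it a fourth; at 6 semitones (a half step wider than perfect) the quality is augmented.

augmented 4th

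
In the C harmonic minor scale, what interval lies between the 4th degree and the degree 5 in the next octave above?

The scale runs C D Eb F G Ab B.
The 4th degree is F and the degree 5 (up an octave) is G.
F up to G spans 9 letter names and 14 semitones — a major ninth.

major ninth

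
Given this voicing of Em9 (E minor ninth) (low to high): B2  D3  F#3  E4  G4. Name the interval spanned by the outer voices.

The outer voices are B2 and G4.
B up to G is 20 semitones, a half step narrower than a major thirteenth, so the interval is minor.

minor thirteenth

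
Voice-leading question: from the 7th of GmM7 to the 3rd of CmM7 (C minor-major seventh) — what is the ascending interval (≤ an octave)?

d7

GmM7 has F♯ as its 7th, and CmM7 (C minor-major seventh) has E♭ as its 3rd.
7 letter names make it a seventh; at 9 semitones (a whole step narrower than major) the quality is diminished.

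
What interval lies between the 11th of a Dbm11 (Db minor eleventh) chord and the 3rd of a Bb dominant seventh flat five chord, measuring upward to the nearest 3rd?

augmented 5th

Dbm11 (Db minor eleventh) has Gb as its 11th, and Bb dominant seventh flat five has D as its 3rd.
Gb up to D is 8 semitones, a half step wider than a perfect fifth, so the interval is augmented.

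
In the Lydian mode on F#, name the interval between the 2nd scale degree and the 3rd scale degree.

major second

The scale runs F# G# A# B# C# D# E#.
So we need the interval from G# up to A#.
From G# to A# is 2 semitones, exactly the major second.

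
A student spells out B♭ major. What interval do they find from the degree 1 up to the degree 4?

Spelling B♭ major: B♭ C D E♭ F G A.
Degree 1 = B♭; scale degree 4 = E♭.
Counting 4 letters and 5 half steps from B♭ gives a perfect fourth.

perfect 4th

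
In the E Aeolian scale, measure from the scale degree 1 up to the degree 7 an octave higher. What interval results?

E natural minor: E F# G A B C D.
So we need the interval from E up to D.
E up to D is 22 semitones, a half step narrower than a major fourteenth, so the interval is minor.

minor fourteenth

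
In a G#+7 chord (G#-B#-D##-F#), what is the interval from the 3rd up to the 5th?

So we need the interval from B# up to D##.
B# up to D## spans 3 letter names and 4 semitones — a major third.

major third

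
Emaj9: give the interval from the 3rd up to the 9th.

minor seventh

The chord tones of E major ninth are E–G#–B–D#–F#.
That puts G# below F#.
7 letter names make it a seventh; at 10 semitones (a half step narrower than major) the quality is minor.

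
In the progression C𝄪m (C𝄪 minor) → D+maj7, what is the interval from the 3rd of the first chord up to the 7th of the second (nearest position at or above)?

minor 6th

C𝄪m (C𝄪 minor) has E♯ as its 3rd, and D+maj7 has C♯ as its 7th.
From E♯ to C♯: 8 semitones over a sixth = minor.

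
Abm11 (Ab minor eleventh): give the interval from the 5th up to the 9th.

Abm11 (Ab minor eleventh): Ab-Cb-Eb-Gb-Bb-Db.
So we need the interval from Eb up to Bb.
From Eb to Bb is 7 semitones, exactly the perfect fifth.

P5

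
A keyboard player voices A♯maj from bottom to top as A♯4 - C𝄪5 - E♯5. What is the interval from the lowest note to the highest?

The outer voices are A♯4 and E♯5.
A♯ up to E♯ spans 5 letter names and 7 semitones — a perfect fifth.

perfect fifth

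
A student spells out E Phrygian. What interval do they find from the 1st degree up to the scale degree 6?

minor 6th

E phrygian: E F G A B C D.
That puts E below C.
6 letter names make it a sixth; at 8 semitones (a half step narrower than major) the quality is minor.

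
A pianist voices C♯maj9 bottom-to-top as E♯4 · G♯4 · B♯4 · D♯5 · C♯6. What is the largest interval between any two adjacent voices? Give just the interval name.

Adjacent intervals: E♯4→G♯4 = minor third; G♯4→B♯4 = major third; B♯4→D♯5 = minor third; D♯5→C♯6 = minor seventh.
The largest is D♯5 to C♯6, a minor seventh (10 semitones).

minor seventh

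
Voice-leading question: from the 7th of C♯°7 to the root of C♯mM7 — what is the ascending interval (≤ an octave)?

augmented second

The 7th of C♯°7 is B♭; the root of C♯mM7 is C♯.
From B♭ to C♯: 3 semitones over a second = augmented.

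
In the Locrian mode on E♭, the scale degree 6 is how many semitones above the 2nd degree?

7

The scale is E♭ F♭ G♭ A♭ B𝄫 C♭ D♭.
F♭ up to C♭ is a perfect fifth — 7 semitones.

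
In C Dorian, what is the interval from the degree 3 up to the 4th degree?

major second

Spelling C Dorian: C D Eb F G A Bb.
The degree 3 is Eb and the degree 4 is F.
Eb up to F spans 2 letter names and 2 semitones — a major second.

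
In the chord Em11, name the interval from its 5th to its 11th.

minor 7th

Spelling the chord: E–G–B–D–F♯–A.
That puts B below A.
7 letter names make it a seventh; at 10 semitones (a half step narrower than major) the quality is minor.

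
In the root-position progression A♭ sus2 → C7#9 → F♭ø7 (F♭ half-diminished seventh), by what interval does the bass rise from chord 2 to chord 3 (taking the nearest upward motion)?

diminished 4th

The roots are C and F♭.
4 letter names make it a fourth; at 4 semitones (a half step narrower than perfect) the quality is diminished.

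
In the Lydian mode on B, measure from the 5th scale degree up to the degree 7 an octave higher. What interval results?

B lydian: B C♯ D♯ E♯ F♯ G♯ A♯.
That puts F♯ below A♯.
From F♯ to A♯ is 16 semitones, exactly the major tenth.

major 10th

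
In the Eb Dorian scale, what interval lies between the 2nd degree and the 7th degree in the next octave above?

m13

Spelling the Eb Dorian scale: Eb F Gb Ab Bb C Db.
2nd degree = F; degree 7 (up an octave) = Db.
13 letter names make it a thirteenth; at 20 semitones (a half step narrower than major) the quality is minor.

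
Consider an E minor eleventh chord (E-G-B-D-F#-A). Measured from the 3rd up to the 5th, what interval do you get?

major third

The 3rd is G and the 5th is B.
From G to B is 4 semitones, exactly the major third.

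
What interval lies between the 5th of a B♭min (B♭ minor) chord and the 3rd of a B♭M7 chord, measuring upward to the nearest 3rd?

major sixth

B♭min (B♭ minor) has F as its 5th, and B♭M7 has D as its 3rd.
Counting 6 letters and 9 half steps from F gives a major sixth.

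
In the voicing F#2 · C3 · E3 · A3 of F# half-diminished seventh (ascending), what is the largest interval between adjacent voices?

diminished fifth

Adjacent intervals: F#2→C3 = diminished fifth; C3→E3 = major third; E3→A3 = perfect fourth.
The largest is F#2 to C3, a diminished fifth (6 semitones).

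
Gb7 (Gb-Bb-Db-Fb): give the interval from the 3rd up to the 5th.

The 3rd is Bb and the 5th is Db.
3 letter names make it a third; at 3 semitones (a half step narrower than major) the quality is minor.

minor third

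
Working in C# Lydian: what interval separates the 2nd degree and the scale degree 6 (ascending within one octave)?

perfect fifth

Spelling C# Lydian: C# D# E# F## G# A# B#.
The 2nd degree is D# and the degree 6 is A#.
D# up to A# spans 5 letter names and 7 semitones — a perfect fifth.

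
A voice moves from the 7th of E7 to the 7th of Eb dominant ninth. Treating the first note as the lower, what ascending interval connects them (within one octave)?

The 7th of E7 is D; the 7th of Eb dominant ninth is Db.
From D to Db: 11 semitones over an octave = diminished.

diminished octave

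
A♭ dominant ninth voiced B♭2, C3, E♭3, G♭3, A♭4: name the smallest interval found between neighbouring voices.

major second

Adjacent intervals: B♭2→C3 = major second; C3→E♭3 = minor third; E♭3→G♭3 = minor third; G♭3→A♭4 = major ninth.
The smallest is B♭2 to C3, a major second (2 semitones).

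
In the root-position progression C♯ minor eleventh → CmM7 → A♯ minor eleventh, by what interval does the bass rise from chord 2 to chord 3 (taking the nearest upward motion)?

augmented 6th

The roots are C and A♯.
C up to A♯ is 10 semitones, a half step wider than a major sixth, so the interval is augmented.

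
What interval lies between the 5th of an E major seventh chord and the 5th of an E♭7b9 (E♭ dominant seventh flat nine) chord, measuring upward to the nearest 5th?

The 5th of E major seventh is B; the 5th of E♭7b9 (E♭ dominant seventh flat nine) is B♭.
B up to B♭ is 11 semitones, a half step narrower than a perfect octave, so the interval is diminished.

diminished 8th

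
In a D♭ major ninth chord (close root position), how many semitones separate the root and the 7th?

11

Spelling the chord: D♭ F A♭ C E♭.
D♭ to C is a major seventh: 11 semitones.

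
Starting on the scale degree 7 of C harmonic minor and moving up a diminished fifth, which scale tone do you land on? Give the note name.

The scale is C D E♭ F G A♭ B.
The scale degree 7 is B; a diminished fifth above that is F — scale degree 4.

F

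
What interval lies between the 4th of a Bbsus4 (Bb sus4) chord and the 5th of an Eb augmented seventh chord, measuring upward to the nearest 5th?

augmented 5th

The 4th of Bbsus4 (Bb sus4) is Eb; the 5th of Eb augmented seventh is B.
Eb up to B is 8 semitones, a half step wider than a perfect fifth, so the interval is augmented.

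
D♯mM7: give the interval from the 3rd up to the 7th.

Spelling the chord: D♯–F♯–A♯–C𝄪.
The 3rd is F♯ and the 7th is C𝄪.
F♯ up to C𝄪 is 8 semitones, a half step wider than a perfect fifth, so the interval is augmented.

augmented fifth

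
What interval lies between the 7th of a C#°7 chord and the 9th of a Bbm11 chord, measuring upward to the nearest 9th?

major second

C#°7 has Bb as its 7th, and Bbm11 has C as its 9th.
Counting 2 letters and 2 half steps from Bb gives a major second.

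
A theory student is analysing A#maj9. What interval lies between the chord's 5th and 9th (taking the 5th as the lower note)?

A#maj9: A#-C##-E#-G##-B#.
5th = E#; 9th = B#.
E# up to B# spans 5 letter names and 7 semitones — a perfect fifth.

P5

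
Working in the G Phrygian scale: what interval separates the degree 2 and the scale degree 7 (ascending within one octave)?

The scale runs G A♭ B♭ C D E♭ F.
That puts A♭ below F.
From A♭ to F is 9 semitones, exactly the major sixth.

major sixth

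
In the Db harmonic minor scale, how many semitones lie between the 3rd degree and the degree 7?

The scale is Db Eb Fb Gb Ab Bbb C.
Fb up to C is an augmented fifth — 8 semitones.

8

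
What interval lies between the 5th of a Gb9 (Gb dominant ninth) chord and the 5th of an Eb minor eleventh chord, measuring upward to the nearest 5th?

The 5th of Gb9 (Gb dominant ninth) is Db; the 5th of Eb minor eleventh is Bb.
From Db to Bb is 9 semitones, exactly the major sixth.

major sixth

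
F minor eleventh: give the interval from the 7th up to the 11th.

Fm11 is spelled F-Ab-C-Eb-G-Bb.
So we need the interval from Eb up to Bb.
From Eb to Bb is 7 semitones, exactly the perfect fifth.

perfect fifth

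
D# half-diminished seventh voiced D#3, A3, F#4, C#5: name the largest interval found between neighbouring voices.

major sixth

Adjacent intervals: D#3→A3 = diminished fifth; A3→F#4 = major sixth; F#4→C#5 = perfect fifth.
The largest is A3 to F#4, a major sixth (9 semitones).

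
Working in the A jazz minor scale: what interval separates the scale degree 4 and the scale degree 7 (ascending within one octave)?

augmented fourth

A melodic minor: A B C D E F# G#.
That puts D below G#.
From D to G#: 6 semitones over a fourth = augmented.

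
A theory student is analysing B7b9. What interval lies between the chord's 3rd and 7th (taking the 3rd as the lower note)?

B7b9 is spelled B-D#-F#-A-C.
The 3rd is D# and the 7th is A.
D# up to A is 6 semitones, a half step narrower than a perfect fifth, so the interval is diminished.

diminished fifth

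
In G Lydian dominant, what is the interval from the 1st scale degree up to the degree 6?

The scale runs G A B C# D E F.
That puts G below E.
Counting 6 letters and 9 half steps from G gives a major sixth.

major sixth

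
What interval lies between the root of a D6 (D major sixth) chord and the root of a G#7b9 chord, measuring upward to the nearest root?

augmented fourth

D6 (D major sixth) has D as its root, and G#7b9 has G# as its root.
4 letter names make it a fourth; at 6 semitones (a half step wider than perfect) the quality is augmented.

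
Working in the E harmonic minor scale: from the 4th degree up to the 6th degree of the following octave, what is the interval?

minor tenth

Spelling the E harmonic minor scale: E F# G A B C D#.
4th degree = A; degree 6 (up an octave) = C.
A up to C is 15 semitones, a half step narrower than a major tenth, so the interval is minor.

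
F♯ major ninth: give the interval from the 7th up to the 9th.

minor third

Spelling the chord: F♯ A♯ C♯ E♯ G♯.
The 7th is E♯ and the 9th is G♯.
From E♯ to G♯: 3 semitones over a third = minor.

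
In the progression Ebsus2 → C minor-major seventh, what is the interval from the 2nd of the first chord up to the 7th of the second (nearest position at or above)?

The 2nd of Ebsus2 is F; the 7th of C minor-major seventh is B.
F up to B is 6 semitones, a half step wider than a perfect fourth, so the interval is augmented.

augmented 4th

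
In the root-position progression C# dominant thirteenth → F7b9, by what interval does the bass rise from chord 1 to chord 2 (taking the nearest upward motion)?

diminished fourth

The roots are C# and F.
C# up to F is 4 semitones, a half step narrower than a perfect fourth, so the interval is diminished.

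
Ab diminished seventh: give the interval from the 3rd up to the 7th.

Ab diminished seventh is spelled Ab–Cb–Ebb–Gbb.
3rd = Cb; 7th = Gbb.
5 letter names make it a fifth; at 6 semitones (a half step narrower than perfect) the quality is diminished.

diminished fifth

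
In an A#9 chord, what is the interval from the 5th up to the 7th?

minor third

A#9: A#, C##, E#, G#, B#.
5th = E#; 7th = G#.
From E# to G#: 3 semitones over a third = minor.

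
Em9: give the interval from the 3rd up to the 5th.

E minor ninth is spelled E, G, B, D, F#.
The 3rd is G and the 5th is B.
From G to B is 4 semitones, exactly the major third.

major third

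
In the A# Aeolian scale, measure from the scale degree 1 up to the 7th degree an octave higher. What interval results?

A# natural minor: A# B# C# D# E# F# G#.
So we need the interval from A# up to G#.
14 letter names make it a fourteenth; at 22 semitones (a half step narrower than major) the quality is minor.

minor 14th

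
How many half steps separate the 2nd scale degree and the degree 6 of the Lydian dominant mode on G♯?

7

The scale is G♯ A♯ B♯ C𝄪 D♯ E♯ F♯.
A♯ up to E♯ is a perfect fifth — 7 semitones.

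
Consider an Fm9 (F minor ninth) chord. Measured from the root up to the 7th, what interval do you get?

Fmin9 (F minor ninth): F Ab C Eb G.
Root = F; 7th = Eb.
7 letter names make it a seventh; at 10 semitones (a half step narrower than major) the quality is minor.

minor seventh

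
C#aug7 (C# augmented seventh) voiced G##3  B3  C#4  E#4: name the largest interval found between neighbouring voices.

Adjacent intervals: G##3→B3 = diminished third; B3→C#4 = major second; C#4→E#4 = major third.
The largest is C#4 to E#4, a major third (4 semitones).

major 3rd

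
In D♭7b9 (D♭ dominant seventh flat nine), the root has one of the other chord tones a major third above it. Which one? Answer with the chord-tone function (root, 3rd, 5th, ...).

3rd

D♭7b9 (D♭ dominant seventh flat nine): D♭-F-A♭-C♭-E𝄫.
The root is D♭. A major third above D♭ is F.
F is the chord's 3rd.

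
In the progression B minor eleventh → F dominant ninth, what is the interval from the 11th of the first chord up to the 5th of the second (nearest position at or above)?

m6

The 11th of B minor eleventh is E; the 5th of F dominant ninth is C.
From E to C: 8 semitones over a sixth = minor.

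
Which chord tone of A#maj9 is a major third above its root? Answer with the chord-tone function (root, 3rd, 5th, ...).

3rd

A#maj9 is spelled A#–C##–E#–G##–B#.
The root is A#. A major third above A# is C##.
C## is the chord's 3rd.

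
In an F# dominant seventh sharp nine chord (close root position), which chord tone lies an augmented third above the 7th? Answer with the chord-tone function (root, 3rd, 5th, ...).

F#7#9 (F# dominant seventh sharp nine) is spelled F#, A#, C#, E, G##.
The 7th is E. An augmented third above E is G##.
G## is the chord's 9th.

9th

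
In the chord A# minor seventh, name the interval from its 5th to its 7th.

The chord tones of A#-7 are A# C# E# G#.
So we need the interval from E# up to G#.
E# up to G# is 3 semitones, a half step narrower than a major third, so the interval is minor.

m3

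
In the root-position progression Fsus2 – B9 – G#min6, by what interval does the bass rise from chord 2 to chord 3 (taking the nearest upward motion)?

major sixth

The roots are B and G#.
B up to G# spans 6 letter names and 9 semitones — a major sixth.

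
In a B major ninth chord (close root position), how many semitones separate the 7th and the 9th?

3

Bmaj9 (B major ninth): B-D#-F#-A#-C#.
A# to C# is a minor third: 3 semitones.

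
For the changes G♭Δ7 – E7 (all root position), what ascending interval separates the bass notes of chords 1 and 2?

augmented 6th

The roots are G♭ and E.
From G♭ to E: 10 semitones over a sixth = augmented.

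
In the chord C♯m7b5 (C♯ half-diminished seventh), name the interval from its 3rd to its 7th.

Spelling the chord: C♯–E–G–B.
The 3rd is E and the 7th is B.
Counting 5 letters and 7 half steps from E gives a perfect fifth.

perfect 5th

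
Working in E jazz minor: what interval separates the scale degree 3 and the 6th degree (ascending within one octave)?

augmented fourth

The scale runs E F# G A B C# D#.
Scale degree 3 = G; 6th scale degree = C#.
G up to C# is 6 semitones, a half step wider than a perfect fourth, so the interval is augmented.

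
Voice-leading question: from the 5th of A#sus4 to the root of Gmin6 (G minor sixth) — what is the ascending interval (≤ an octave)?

diminished third

A#sus4 has E# as its 5th, and Gmin6 (G minor sixth) has G as its root.
From E# to G: 2 semitones over a third = diminished.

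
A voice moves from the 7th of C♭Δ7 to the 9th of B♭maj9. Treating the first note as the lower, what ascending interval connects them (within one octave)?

C♭Δ7 has B♭ as its 7th, and B♭maj9 has C as its 9th.
Counting 2 letters and 2 half steps from B♭ gives a major second.

major 2nd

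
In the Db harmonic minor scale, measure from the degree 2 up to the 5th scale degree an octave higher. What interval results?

Db harmonic minor: Db Eb Fb Gb Ab Bbb C.
Degree 2 = Eb; scale degree 5 (up an octave) = Ab.
Eb up to Ab spans 11 letter names and 17 semitones — a perfect eleventh.

perfect eleventh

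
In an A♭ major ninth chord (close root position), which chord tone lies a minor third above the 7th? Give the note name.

Bb

A♭maj9 (A♭ major ninth) is spelled A♭ C E♭ G B♭.
The 7th is G. A minor third above G is B♭.
B♭ is the chord's 9th.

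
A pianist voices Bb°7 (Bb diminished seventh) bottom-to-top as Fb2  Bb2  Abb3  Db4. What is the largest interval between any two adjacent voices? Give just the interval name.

diminished seventh

Adjacent intervals: Fb2→Bb2 = augmented fourth; Bb2→Abb3 = diminished seventh; Abb3→Db4 = augmented fourth.
The largest is Bb2 to Abb3, a diminished seventh (9 semitones).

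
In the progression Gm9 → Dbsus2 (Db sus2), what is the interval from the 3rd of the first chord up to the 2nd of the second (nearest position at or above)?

Gm9 has Bb as its 3rd, and Dbsus2 (Db sus2) has Eb as its 2nd.
Counting 4 letters and 5 half steps from Bb gives a perfect fourth.

perfect fourth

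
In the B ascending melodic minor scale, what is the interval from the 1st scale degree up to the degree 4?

perfect fourth

The scale runs B C♯ D E F♯ G♯ A♯.
1st scale degree = B; 4th degree = E.
From B to E is 5 semitones, exactly the perfect fourth.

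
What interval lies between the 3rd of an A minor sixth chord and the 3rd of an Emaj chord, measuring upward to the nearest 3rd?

augmented fifth

The 3rd of A minor sixth is C; the 3rd of Emaj is G#.
C up to G# is 8 semitones, a half step wider than a perfect fifth, so the interval is augmented.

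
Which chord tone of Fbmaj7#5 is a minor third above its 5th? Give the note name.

Fb augmented major seventh: Fb–Ab–C–Eb.
The 5th is C. A minor third above C is Eb.
Eb is the chord's 7th.

Eb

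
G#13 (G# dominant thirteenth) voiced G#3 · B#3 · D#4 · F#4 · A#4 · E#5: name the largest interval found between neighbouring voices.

perfect fifth

Adjacent intervals: G#3→B#3 = major third; B#3→D#4 = minor third; D#4→F#4 = minor third; F#4→A#4 = major third; A#4→E#5 = perfect fifth.
The largest is A#4 to E#5, a perfect fifth (7 semitones).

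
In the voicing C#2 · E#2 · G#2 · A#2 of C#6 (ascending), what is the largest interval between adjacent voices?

Adjacent intervals: C#2→E#2 = major third; E#2→G#2 = minor third; G#2→A#2 = major second.
The largest is C#2 to E#2, a major third (4 semitones).

major 3rd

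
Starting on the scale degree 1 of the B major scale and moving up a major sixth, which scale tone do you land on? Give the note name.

The scale is B C♯ D♯ E F♯ G♯ A♯.
The scale degree 1 is B; a major sixth above that is G♯ — scale degree 6.

G#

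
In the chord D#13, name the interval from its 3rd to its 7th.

D#13 (D# dominant thirteenth) is spelled D#–F##–A#–C#–E#–B#.
3rd = F##; 7th = C#.
F## up to C# is 6 semitones, a half step narrower than a perfect fifth, so the interval is diminished.
That tritone between 3rd and 7th is what gives the dominant seventh its pull toward resolution.

d5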